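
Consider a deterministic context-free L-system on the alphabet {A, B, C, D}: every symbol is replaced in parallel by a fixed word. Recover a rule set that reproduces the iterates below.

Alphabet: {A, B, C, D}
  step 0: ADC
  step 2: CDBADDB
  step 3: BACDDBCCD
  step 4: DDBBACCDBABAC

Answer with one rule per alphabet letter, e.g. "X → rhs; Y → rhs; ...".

  step 3 ⇒ step 4: BACDDBCCD ⇒ D·DB·BA·C·C·D·BA·BA·C
    A ↦ DB
    B ↦ D
    C ↦ BA
    D ↦ C

A->DB, B->D, C->BA, D->C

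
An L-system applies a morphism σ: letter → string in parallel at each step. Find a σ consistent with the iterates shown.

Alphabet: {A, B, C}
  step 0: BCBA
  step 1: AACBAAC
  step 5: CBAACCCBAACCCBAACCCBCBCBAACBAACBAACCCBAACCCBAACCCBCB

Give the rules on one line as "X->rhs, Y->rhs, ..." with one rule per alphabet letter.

A->C, B->AA, C->CB

  step 0 ⇒ step 1: BCBA ⇒ AA·CB·AA·C
    A ↦ C
    B ↦ AA
    C ↦ CB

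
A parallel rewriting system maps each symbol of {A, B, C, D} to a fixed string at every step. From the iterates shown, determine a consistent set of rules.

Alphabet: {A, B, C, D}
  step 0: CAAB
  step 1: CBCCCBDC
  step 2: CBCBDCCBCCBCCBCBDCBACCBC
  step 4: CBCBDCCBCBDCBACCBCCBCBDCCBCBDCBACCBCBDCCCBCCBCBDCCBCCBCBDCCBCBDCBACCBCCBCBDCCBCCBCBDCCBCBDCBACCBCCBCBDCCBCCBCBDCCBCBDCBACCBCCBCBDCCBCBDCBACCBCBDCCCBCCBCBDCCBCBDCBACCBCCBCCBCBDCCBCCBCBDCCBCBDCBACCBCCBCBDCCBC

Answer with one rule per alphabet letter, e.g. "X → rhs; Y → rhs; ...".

A->C, B->BDC, C->CBC, D->BAC

  step 1 ⇒ step 2: CBCCCBDC ⇒ CBC·BDC·CBC·CBC·CBC·BDC·BAC·CBC
    B ↦ BDC
    C ↦ CBC
    D ↦ BAC
  step 0 ⇒ step 1: CAAB ⇒ CBC·C·C·BDC
    A ↦ C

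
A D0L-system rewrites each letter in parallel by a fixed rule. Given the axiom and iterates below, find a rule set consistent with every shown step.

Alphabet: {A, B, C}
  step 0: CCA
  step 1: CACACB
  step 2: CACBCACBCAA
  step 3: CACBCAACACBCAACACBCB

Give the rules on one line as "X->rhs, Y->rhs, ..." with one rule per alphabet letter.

A->CB, B->A, C->CA

  step 2 ⇒ step 3: CACBCACBCAA ⇒ CA·CB·CA·A·CA·CB·CA·A·CA·CB·CB
    A ↦ CB
    B ↦ A
    C ↦ CA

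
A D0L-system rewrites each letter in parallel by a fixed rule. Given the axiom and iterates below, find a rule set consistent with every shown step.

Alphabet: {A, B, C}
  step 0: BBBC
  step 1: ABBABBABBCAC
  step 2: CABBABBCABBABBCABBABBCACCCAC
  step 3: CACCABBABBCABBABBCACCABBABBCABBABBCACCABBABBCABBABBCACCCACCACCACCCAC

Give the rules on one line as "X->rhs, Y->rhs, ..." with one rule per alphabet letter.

A->C, B->ABB, C->CAC

  step 2 ⇒ step 3: CABBABBCABBABBCABBABBCACCCAC ⇒ CAC·C·ABB·ABB·C·ABB·ABB·CAC·C·ABB·ABB·C·ABB·ABB·CAC·C·ABB·ABB·C·ABB·ABB·CAC·C·CAC·CAC·CAC·C·CAC
    A ↦ C
    B ↦ ABB
    C ↦ CAC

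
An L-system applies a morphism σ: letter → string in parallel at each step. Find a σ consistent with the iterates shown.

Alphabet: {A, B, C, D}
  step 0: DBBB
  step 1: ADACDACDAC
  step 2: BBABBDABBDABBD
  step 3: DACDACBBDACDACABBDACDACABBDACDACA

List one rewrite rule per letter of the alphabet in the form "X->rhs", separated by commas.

  step 2 ⇒ step 3: BBABBDABBDABBD ⇒ DAC·DAC·BB·DAC·DAC·A·BB·DAC·DAC·A·BB·DAC·DAC·A
    A ↦ BB
    B ↦ DAC
    D ↦ A
  step 1 ⇒ step 2: ADACDACDAC ⇒ BB·A·BB·D·A·BB·D·A·BB·D
    C ↦ D

A->BB, B->DAC, C->D, D->A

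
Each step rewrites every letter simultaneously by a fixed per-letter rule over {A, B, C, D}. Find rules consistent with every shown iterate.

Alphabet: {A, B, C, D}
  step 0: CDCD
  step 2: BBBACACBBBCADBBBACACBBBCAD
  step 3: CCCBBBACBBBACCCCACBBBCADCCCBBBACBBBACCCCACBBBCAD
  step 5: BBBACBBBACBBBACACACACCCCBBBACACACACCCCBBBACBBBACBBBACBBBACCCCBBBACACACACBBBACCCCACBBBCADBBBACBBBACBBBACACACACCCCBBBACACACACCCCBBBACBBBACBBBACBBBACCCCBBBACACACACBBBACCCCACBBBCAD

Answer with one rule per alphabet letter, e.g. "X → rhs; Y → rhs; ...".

  step 2 ⇒ step 3: BBBACACBBBCADBBBACACBBBCAD ⇒ C·C·C·BBB·AC·BBB·AC·C·C·C·AC·BBB·CAD·C·C·C·BBB·AC·BBB·AC·C·C·C·AC·BBB·CAD
    A ↦ BBB
    B ↦ C
    C ↦ AC
    D ↦ CAD

A->BBB, B->C, C->AC, D->CAD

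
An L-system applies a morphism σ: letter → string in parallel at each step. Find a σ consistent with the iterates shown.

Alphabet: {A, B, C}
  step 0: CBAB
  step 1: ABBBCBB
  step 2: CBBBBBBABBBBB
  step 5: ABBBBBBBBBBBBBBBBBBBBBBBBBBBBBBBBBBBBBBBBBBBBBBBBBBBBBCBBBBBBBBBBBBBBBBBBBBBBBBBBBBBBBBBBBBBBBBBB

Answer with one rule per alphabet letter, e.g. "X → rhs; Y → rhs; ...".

  step 1 ⇒ step 2: ABBBCBB ⇒ C·BB·BB·BB·AB·BB·BB
    A ↦ C
    B ↦ BB
    C ↦ AB

A->C, B->BB, C->AB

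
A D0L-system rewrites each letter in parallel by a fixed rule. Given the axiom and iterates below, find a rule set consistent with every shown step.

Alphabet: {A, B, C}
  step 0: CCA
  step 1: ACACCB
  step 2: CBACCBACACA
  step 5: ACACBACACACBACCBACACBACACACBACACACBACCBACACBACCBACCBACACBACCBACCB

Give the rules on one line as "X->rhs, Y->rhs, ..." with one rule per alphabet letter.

  step 1 ⇒ step 2: ACACCB ⇒ CB·AC·CB·AC·AC·A
    A ↦ CB
    B ↦ A
    C ↦ AC

A->CB, B->A, C->AC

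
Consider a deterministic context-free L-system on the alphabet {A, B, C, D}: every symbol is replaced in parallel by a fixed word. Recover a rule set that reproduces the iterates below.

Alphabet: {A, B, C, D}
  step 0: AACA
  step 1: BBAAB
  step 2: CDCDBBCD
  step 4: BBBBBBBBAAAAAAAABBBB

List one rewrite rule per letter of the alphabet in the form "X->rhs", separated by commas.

A->B, B->CD, C->AA, D->AA

  step 1 ⇒ step 2: BBAAB ⇒ CD·CD·B·B·CD
    A ↦ B
    B ↦ CD
  step 0 ⇒ step 1: AACA ⇒ B·B·AA·B
    C ↦ AA
    D ↦ AA  (constrained at step 2)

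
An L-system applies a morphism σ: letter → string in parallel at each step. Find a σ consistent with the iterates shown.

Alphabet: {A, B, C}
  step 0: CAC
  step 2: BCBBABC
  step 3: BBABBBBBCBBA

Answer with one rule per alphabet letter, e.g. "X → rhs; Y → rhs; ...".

A->BC, B->BB, C->A

  step 2 ⇒ step 3: BCBBABC ⇒ BB·A·BB·BB·BC·BB·A
    A ↦ BC
    B ↦ BB
    C ↦ A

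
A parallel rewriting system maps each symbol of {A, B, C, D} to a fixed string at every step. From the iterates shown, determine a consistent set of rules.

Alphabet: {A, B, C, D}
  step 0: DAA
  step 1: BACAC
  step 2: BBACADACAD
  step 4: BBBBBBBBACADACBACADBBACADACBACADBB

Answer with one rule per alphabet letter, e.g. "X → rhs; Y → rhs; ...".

  step 1 ⇒ step 2: BACAC ⇒ BB·AC·AD·AC·AD
    A ↦ AC
    B ↦ BB
    C ↦ AD
  step 0 ⇒ step 1: DAA ⇒ B·AC·AC
    D ↦ B

A->AC, B->BB, C->AD, D->B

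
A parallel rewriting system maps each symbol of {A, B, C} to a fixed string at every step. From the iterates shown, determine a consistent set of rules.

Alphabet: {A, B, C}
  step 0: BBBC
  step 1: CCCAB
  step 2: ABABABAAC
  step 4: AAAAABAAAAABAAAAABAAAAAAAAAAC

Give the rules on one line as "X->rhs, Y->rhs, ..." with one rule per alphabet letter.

A->AA, B->C, C->AB

  step 1 ⇒ step 2: CCCAB ⇒ AB·AB·AB·AA·C
    A ↦ AA
    B ↦ C
    C ↦ AB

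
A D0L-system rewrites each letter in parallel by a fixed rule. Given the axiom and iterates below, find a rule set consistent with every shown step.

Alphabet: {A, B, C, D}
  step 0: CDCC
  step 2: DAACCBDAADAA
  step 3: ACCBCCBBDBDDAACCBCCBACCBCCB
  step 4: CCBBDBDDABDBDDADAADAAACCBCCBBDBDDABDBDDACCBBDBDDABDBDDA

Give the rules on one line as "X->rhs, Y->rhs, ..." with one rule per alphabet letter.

A->CCB, B->DA, C->BD, D->A

  step 3 ⇒ step 4: ACCBCCBBDBDDAACCBCCBACCBCCB ⇒ CCB·BD·BD·DA·BD·BD·DA·DA·A·DA·A·A·CCB·CCB·BD·BD·DA·BD·BD·DA·CCB·BD·BD·DA·BD·BD·DA
    A ↦ CCB
    B ↦ DA
    C ↦ BD
    D ↦ A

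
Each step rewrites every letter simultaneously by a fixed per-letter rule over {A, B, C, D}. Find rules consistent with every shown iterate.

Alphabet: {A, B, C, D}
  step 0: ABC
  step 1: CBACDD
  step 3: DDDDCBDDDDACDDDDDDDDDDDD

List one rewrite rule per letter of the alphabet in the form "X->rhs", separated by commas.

A->CB, B->AC, C->DD, D->DD

  step 0 ⇒ step 1: ABC ⇒ CB·AC·DD
    A ↦ CB
    B ↦ AC
    C ↦ DD
    D ↦ DD  (constrained at step 1)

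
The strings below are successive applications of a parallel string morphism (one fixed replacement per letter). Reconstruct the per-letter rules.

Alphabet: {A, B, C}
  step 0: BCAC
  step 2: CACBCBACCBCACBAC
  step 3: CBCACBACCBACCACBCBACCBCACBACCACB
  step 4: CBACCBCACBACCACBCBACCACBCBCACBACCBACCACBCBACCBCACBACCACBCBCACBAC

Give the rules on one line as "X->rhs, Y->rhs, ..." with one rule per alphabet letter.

  step 3 ⇒ step 4: CBCACBACCBACCACBCBACCBCACBACCACB ⇒ CB·AC·CB·CA·CB·AC·CA·CB·CB·AC·CA·CB·CB·CA·CB·AC·CB·AC·CA·CB·CB·AC·CB·CA·CB·AC·CA·CB·CB·CA·CB·AC
    A ↦ CA
    B ↦ AC
    C ↦ CB

A->CA, B->AC, C->CB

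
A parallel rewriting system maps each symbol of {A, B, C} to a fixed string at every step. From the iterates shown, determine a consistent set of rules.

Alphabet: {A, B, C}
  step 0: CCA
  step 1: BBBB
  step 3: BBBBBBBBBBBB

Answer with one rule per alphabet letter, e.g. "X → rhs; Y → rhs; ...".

A->BB, B->AC, C->B

  step 0 ⇒ step 1: CCA ⇒ B·B·BB
    A ↦ BB
    C ↦ B
    B ↦ AC  (constrained at step 1)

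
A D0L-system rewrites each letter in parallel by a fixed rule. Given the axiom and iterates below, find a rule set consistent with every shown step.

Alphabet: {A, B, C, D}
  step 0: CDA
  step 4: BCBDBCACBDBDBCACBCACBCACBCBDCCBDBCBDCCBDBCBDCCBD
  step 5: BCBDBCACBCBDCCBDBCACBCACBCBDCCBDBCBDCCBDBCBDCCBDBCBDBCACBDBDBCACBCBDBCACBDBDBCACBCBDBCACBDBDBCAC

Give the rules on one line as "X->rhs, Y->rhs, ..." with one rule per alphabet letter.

  step 4 ⇒ step 5: BCBDBCACBDBDBCACBCACBCACBCBDCCBDBCBDCCBDBCBDCCBD ⇒ BC·BD·BC·AC·BC·BD·CC·BD·BC·AC·BC·AC·BC·BD·CC·BD·BC·BD·CC·BD·BC·BD·CC·BD·BC·BD·BC·AC·BD·BD·BC·AC·BC·BD·BC·AC·BD·BD·BC·AC·BC·BD·BC·AC·BD·BD·BC·AC
    A ↦ CC
    B ↦ BC
    C ↦ BD
    D ↦ AC

A->CC, B->BC, C->BD, D->AC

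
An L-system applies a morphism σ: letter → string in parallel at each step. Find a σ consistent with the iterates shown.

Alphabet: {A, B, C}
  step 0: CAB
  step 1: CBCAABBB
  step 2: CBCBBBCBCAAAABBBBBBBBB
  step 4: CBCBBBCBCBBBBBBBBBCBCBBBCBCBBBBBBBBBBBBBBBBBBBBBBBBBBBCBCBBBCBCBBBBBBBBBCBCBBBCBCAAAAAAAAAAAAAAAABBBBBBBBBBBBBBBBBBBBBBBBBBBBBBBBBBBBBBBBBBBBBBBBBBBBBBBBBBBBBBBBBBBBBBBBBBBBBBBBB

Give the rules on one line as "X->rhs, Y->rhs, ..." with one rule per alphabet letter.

  step 1 ⇒ step 2: CBCAABBB ⇒ CBC·BBB·CBC·AA·AA·BBB·BBB·BBB
    A ↦ AA
    B ↦ BBB
    C ↦ CBC

A->AA, B->BBB, C->CBC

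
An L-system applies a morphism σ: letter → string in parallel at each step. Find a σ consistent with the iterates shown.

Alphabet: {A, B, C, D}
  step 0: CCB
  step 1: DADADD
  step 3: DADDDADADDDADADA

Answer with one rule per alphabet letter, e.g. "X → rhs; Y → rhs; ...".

A->BC, B->DD, C->DA, D->C

  step 0 ⇒ step 1: CCB ⇒ DA·DA·DD
    B ↦ DD
    C ↦ DA
    A ↦ BC  (constrained at step 1)
    D ↦ C  (constrained at step 1)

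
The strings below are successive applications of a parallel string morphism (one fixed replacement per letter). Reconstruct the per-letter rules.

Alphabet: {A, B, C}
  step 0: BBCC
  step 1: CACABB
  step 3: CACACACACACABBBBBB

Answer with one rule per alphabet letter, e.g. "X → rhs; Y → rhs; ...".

A->BB, B->CA, C->B

  step 0 ⇒ step 1: BBCC ⇒ CA·CA·B·B
    B ↦ CA
    C ↦ B
    A ↦ BB  (constrained at step 1)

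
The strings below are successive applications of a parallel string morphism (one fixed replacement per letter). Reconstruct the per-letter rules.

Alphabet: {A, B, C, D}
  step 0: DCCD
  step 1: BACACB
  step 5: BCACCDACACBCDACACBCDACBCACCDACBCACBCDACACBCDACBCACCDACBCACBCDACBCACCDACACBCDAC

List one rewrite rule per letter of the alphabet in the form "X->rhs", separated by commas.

A->CD, B->BC, C->AC, D->B

  step 0 ⇒ step 1: DCCD ⇒ B·AC·AC·B
    C ↦ AC
    D ↦ B
    A ↦ CD  (constrained at step 1)
    B ↦ BC  (constrained at step 1)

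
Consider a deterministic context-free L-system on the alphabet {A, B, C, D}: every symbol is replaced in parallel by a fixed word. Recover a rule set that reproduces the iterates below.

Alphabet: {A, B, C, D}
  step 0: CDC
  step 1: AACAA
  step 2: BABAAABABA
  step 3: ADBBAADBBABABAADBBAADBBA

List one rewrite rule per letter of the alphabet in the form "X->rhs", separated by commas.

  step 2 ⇒ step 3: BABAAABABA ⇒ ADB·BA·ADB·BA·BA·BA·ADB·BA·ADB·BA
    A ↦ BA
    B ↦ ADB
  step 0 ⇒ step 1: CDC ⇒ AA·C·AA
    C ↦ AA
  step 0 ⇒ step 1: CDC ⇒ AA·C·AA
    D ↦ C

A->BA, B->ADB, C->AA, D->C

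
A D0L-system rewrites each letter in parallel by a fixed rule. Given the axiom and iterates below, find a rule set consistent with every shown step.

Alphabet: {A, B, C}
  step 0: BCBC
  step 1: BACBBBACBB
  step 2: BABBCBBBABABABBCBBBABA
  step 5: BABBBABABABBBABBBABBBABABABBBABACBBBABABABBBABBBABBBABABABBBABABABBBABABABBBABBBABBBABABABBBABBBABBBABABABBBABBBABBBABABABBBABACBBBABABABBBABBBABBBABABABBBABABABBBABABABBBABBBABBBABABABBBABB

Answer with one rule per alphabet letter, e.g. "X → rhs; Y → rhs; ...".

  step 1 ⇒ step 2: BACBBBACBB ⇒ BA·BB·CBB·BA·BA·BA·BB·CBB·BA·BA
    A ↦ BB
    B ↦ BA
    C ↦ CBB

A->BB, B->BA, C->CBB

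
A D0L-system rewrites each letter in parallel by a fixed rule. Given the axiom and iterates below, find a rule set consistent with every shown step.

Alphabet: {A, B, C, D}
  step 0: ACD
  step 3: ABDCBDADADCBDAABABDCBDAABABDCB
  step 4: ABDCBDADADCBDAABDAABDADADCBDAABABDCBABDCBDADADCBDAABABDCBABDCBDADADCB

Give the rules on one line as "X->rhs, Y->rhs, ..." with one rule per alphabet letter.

A->AB, B->DCB, C->DA, D->DA

  step 3 ⇒ step 4: ABDCBDADADCBDAABABDCBDAABABDCB ⇒ AB·DCB·DA·DA·DCB·DA·AB·DA·AB·DA·DA·DCB·DA·AB·AB·DCB·AB·DCB·DA·DA·DCB·DA·AB·AB·DCB·AB·DCB·DA·DA·DCB
    A ↦ AB
    B ↦ DCB
    C ↦ DA
    D ↦ DA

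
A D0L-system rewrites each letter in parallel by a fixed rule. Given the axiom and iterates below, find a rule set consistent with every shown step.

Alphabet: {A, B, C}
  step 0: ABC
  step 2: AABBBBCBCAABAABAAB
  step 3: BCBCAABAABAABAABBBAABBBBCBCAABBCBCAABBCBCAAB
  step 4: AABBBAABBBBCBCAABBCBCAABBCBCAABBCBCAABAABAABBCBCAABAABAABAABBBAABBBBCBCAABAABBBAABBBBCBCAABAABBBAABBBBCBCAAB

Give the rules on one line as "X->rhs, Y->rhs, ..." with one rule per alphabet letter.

A->BC, B->AAB, C->BB

  step 3 ⇒ step 4: BCBCAABAABAABAABBBAABBBBCBCAABBCBCAABBCBCAAB ⇒ AAB·BB·AAB·BB·BC·BC·AAB·BC·BC·AAB·BC·BC·AAB·BC·BC·AAB·AAB·AAB·BC·BC·AAB·AAB·AAB·AAB·BB·AAB·BB·BC·BC·AAB·AAB·BB·AAB·BB·BC·BC·AAB·AAB·BB·AAB·BB·BC·BC·AAB
    A ↦ BC
    B ↦ AAB
    C ↦ BB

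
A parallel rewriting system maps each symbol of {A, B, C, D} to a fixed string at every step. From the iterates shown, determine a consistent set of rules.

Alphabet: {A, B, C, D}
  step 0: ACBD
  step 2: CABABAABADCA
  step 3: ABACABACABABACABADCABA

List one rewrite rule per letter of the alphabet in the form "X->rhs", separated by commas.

A->BA, B->CA, C->A, D->DC

  step 2 ⇒ step 3: CABABAABADCA ⇒ A·BA·CA·BA·CA·BA·BA·CA·BA·DC·A·BA
    A ↦ BA
    B ↦ CA
    C ↦ A
    D ↦ DC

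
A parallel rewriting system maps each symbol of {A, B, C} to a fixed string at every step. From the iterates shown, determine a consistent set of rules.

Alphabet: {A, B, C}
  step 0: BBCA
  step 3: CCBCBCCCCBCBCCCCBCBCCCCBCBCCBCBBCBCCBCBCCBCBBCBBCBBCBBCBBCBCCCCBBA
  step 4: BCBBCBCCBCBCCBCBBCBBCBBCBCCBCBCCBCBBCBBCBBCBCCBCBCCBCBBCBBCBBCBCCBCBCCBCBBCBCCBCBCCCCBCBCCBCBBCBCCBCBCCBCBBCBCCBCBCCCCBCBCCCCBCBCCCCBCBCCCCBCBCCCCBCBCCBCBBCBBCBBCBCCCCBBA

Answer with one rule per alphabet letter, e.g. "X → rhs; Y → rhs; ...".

A->BBA, B->CC, C->BCB

  step 3 ⇒ step 4: CCBCBCCCCBCBCCCCBCBCCCCBCBCCBCBBCBCCBCBCCBCBBCBBCBBCBBCBBCBCCCCBBA ⇒ BCB·BCB·CC·BCB·CC·BCB·BCB·BCB·BCB·CC·BCB·CC·BCB·BCB·BCB·BCB·CC·BCB·CC·BCB·BCB·BCB·BCB·CC·BCB·CC·BCB·BCB·CC·BCB·CC·CC·BCB·CC·BCB·BCB·CC·BCB·CC·BCB·BCB·CC·BCB·CC·CC·BCB·CC·CC·BCB·CC·CC·BCB·CC·CC·BCB·CC·CC·BCB·CC·BCB·BCB·BCB·BCB·CC·CC·BBA
    A ↦ BBA
    B ↦ CC
    C ↦ BCB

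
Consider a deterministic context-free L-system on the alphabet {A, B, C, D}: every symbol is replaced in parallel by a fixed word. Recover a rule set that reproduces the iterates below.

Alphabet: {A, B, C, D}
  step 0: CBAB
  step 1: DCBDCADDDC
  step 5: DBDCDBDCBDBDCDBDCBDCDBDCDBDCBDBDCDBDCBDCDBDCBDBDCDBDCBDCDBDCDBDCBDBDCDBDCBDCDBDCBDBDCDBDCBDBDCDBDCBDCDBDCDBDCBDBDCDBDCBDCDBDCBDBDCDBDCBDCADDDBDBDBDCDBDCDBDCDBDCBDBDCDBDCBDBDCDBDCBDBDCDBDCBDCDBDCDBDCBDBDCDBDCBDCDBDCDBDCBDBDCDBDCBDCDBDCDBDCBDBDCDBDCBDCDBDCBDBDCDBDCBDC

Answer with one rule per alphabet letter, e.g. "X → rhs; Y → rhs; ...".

A->ADD, B->DC, C->DCB, D->DB

  step 0 ⇒ step 1: CBAB ⇒ DCB·DC·ADD·DC
    A ↦ ADD
    B ↦ DC
    C ↦ DCB
    D ↦ DB  (constrained at step 1)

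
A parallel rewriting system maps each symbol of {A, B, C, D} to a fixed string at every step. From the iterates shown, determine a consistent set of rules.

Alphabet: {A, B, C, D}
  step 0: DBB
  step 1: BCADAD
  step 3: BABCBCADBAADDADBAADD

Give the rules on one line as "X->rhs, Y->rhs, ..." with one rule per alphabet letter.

A->BA, B->AD, C->D, D->BC

  step 0 ⇒ step 1: DBB ⇒ BC·AD·AD
    B ↦ AD
    D ↦ BC
    A ↦ BA  (constrained at step 1)
    C ↦ D  (constrained at step 1)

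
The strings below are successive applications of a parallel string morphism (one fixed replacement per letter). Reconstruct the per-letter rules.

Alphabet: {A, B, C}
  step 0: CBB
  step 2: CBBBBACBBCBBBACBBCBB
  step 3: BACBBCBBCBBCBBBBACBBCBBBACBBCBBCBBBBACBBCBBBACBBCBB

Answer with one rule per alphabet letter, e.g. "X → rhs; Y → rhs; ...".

A->B, B->CBB, C->BA

  step 2 ⇒ step 3: CBBBBACBBCBBBACBBCBB ⇒ BA·CBB·CBB·CBB·CBB·B·BA·CBB·CBB·BA·CBB·CBB·CBB·B·BA·CBB·CBB·BA·CBB·CBB
    A ↦ B
    B ↦ CBB
    C ↦ BA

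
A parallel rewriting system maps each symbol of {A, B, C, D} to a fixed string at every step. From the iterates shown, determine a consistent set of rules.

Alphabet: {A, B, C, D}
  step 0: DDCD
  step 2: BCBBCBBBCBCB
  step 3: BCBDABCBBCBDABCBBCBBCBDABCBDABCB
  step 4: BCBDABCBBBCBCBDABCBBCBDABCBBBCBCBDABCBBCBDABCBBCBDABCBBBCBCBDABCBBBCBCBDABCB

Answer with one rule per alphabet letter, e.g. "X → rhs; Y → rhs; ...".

  step 3 ⇒ step 4: BCBDABCBBCBDABCBBCBBCBDABCBDABCB ⇒ BCB·DA·BCB·B·BC·BCB·DA·BCB·BCB·DA·BCB·B·BC·BCB·DA·BCB·BCB·DA·BCB·BCB·DA·BCB·B·BC·BCB·DA·BCB·B·BC·BCB·DA·BCB
    A ↦ BC
    B ↦ BCB
    C ↦ DA
    D ↦ B

A->BC, B->BCB, C->DA, D->B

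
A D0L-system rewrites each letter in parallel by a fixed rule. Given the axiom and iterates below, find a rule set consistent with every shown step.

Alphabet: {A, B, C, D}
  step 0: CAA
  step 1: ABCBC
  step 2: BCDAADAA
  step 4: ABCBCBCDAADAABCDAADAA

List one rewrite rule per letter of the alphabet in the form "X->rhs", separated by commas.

A->BC, B->DA, C->A, D->A

  step 1 ⇒ step 2: ABCBC ⇒ BC·DA·A·DA·A
    A ↦ BC
    B ↦ DA
    C ↦ A
    D ↦ A  (constrained at step 2)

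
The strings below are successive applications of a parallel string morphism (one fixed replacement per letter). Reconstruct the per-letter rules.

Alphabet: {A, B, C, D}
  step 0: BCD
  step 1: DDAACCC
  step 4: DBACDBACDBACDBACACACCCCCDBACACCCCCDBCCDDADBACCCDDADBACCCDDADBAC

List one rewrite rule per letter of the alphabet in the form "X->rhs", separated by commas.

  step 0 ⇒ step 1: BCD ⇒ DDA·AC·CC
    B ↦ DDA
    C ↦ AC
    D ↦ CC
    A ↦ DB  (constrained at step 1)

A->DB, B->DDA, C->AC, D->CC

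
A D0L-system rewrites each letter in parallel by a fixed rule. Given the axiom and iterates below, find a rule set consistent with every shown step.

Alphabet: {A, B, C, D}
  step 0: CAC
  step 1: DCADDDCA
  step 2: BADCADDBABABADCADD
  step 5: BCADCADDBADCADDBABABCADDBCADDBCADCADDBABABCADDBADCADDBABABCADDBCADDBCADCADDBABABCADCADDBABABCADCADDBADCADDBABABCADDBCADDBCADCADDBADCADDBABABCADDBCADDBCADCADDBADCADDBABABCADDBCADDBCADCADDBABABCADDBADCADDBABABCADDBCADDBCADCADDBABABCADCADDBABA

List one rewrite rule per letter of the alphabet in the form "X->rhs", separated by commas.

A->DD, B->BCA, C->DCA, D->BA

  step 1 ⇒ step 2: DCADDDCA ⇒ BA·DCA·DD·BA·BA·BA·DCA·DD
    A ↦ DD
    C ↦ DCA
    D ↦ BA
    B ↦ BCA  (constrained at step 2)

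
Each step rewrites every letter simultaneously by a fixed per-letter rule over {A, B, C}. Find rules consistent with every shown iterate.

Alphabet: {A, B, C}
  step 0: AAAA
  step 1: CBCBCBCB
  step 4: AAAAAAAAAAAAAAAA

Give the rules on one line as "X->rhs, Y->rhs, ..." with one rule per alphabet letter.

A->CB, B->A, C->A

  step 0 ⇒ step 1: AAAA ⇒ CB·CB·CB·CB
    A ↦ CB
    B ↦ A  (constrained at step 1)
    C ↦ A  (constrained at step 1)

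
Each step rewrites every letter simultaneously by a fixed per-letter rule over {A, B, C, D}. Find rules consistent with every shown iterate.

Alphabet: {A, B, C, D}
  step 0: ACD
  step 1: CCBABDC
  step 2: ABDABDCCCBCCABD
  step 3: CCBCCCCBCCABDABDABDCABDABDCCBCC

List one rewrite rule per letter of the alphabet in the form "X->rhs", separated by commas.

A->CCB, B->C, C->ABD, D->C

  step 2 ⇒ step 3: ABDABDCCCBCCABD ⇒ CCB·C·C·CCB·C·C·ABD·ABD·ABD·C·ABD·ABD·CCB·C·C
    A ↦ CCB
    B ↦ C
    C ↦ ABD
    D ↦ C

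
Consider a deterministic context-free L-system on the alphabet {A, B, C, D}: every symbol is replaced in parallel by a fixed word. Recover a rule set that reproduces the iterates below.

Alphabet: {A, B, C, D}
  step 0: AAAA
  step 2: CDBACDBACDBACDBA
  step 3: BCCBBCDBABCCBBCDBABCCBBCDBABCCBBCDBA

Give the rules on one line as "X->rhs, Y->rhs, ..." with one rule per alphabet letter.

  step 2 ⇒ step 3: CDBACDBACDBACDBA ⇒ BC·CBB·CD·BA·BC·CBB·CD·BA·BC·CBB·CD·BA·BC·CBB·CD·BA
    A ↦ BA
    B ↦ CD
    C ↦ BC
    D ↦ CBB

A->BA, B->CD, C->BC, D->CBB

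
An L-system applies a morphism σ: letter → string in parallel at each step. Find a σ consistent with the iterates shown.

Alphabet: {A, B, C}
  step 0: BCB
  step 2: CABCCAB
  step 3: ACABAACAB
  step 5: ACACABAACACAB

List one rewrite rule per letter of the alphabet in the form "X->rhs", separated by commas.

A->C, B->AB, C->A

  step 2 ⇒ step 3: CABCCAB ⇒ A·C·AB·A·A·C·AB
    A ↦ C
    B ↦ AB
    C ↦ A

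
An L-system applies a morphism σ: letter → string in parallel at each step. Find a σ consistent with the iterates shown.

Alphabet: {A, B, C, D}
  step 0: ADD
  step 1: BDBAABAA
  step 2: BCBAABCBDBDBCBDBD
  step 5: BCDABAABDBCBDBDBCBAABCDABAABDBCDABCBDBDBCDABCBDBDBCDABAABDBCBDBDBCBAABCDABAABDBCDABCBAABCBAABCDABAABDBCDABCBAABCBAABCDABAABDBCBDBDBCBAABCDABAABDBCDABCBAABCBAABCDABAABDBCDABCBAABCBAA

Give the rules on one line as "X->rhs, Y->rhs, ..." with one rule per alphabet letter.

A->BD, B->BC, C->DA, D->BAA

  step 1 ⇒ step 2: BDBAABAA ⇒ BC·BAA·BC·BD·BD·BC·BD·BD
    A ↦ BD
    B ↦ BC
    D ↦ BAA
    C ↦ DA  (constrained at step 2)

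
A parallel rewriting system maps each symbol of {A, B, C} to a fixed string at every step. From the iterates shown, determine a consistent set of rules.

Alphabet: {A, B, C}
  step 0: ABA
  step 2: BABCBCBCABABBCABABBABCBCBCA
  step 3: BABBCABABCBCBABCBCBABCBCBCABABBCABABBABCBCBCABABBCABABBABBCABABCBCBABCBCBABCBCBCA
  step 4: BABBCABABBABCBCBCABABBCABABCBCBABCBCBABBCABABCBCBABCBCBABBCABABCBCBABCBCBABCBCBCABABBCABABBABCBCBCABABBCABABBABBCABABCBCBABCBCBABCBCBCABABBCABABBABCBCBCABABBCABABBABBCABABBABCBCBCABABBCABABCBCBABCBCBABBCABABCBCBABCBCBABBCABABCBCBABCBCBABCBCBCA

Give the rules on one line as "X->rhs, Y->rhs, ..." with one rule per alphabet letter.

  step 3 ⇒ step 4: BABBCABABCBCBABCBCBABCBCBCABABBCABABBABCBCBCABABBCABABBABBCABABCBCBABCBCBABCBCBCA ⇒ BAB·BCA·BAB·BAB·CBC·BCA·BAB·BCA·BAB·CBC·BAB·CBC·BAB·BCA·BAB·CBC·BAB·CBC·BAB·BCA·BAB·CBC·BAB·CBC·BAB·CBC·BCA·BAB·BCA·BAB·BAB·CBC·BCA·BAB·BCA·BAB·BAB·BCA·BAB·CBC·BAB·CBC·BAB·CBC·BCA·BAB·BCA·BAB·BAB·CBC·BCA·BAB·BCA·BAB·BAB·BCA·BAB·BAB·CBC·BCA·BAB·BCA·BAB·CBC·BAB·CBC·BAB·BCA·BAB·CBC·BAB·CBC·BAB·BCA·BAB·CBC·BAB·CBC·BAB·CBC·BCA
    A ↦ BCA
    B ↦ BAB
    C ↦ CBC

A->BCA, B->BAB, C->CBC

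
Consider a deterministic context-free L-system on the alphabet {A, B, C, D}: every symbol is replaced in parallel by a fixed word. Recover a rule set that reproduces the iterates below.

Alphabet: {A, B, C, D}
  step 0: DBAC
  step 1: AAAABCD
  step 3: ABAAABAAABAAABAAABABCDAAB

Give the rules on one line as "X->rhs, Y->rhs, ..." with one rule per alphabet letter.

A->AB, B->AA, C->CD, D->A

  step 0 ⇒ step 1: DBAC ⇒ A·AA·AB·CD
    A ↦ AB
    B ↦ AA
    C ↦ CD
    D ↦ A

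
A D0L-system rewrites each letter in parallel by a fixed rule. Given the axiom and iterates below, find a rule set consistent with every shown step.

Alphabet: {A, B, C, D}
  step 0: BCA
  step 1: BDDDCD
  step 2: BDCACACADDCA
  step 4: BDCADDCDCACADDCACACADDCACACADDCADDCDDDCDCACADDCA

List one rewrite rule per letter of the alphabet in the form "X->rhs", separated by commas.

A->CD, B->BD, C->DD, D->CA

  step 1 ⇒ step 2: BDDDCD ⇒ BD·CA·CA·CA·DD·CA
    B ↦ BD
    C ↦ DD
    D ↦ CA
  step 0 ⇒ step 1: BCA ⇒ BD·DD·CD
    A ↦ CD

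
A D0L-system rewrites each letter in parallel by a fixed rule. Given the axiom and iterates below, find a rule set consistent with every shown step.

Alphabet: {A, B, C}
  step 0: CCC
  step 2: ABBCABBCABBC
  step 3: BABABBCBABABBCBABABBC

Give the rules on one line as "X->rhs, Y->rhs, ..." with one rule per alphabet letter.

  step 2 ⇒ step 3: ABBCABBCABBC ⇒ B·AB·AB·BC·B·AB·AB·BC·B·AB·AB·BC
    A ↦ B
    B ↦ AB
    C ↦ BC

A->B, B->AB, C->BC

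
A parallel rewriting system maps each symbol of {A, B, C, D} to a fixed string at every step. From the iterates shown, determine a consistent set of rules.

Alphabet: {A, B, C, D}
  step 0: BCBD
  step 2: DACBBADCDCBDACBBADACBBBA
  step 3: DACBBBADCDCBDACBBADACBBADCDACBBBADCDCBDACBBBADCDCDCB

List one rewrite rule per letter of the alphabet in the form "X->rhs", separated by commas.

A->B, B->DC, C->BBA, D->DAC

  step 2 ⇒ step 3: DACBBADCDCBDACBBADACBBBA ⇒ DAC·B·BBA·DC·DC·B·DAC·BBA·DAC·BBA·DC·DAC·B·BBA·DC·DC·B·DAC·B·BBA·DC·DC·DC·B
    A ↦ B
    B ↦ DC
    C ↦ BBA
    D ↦ DAC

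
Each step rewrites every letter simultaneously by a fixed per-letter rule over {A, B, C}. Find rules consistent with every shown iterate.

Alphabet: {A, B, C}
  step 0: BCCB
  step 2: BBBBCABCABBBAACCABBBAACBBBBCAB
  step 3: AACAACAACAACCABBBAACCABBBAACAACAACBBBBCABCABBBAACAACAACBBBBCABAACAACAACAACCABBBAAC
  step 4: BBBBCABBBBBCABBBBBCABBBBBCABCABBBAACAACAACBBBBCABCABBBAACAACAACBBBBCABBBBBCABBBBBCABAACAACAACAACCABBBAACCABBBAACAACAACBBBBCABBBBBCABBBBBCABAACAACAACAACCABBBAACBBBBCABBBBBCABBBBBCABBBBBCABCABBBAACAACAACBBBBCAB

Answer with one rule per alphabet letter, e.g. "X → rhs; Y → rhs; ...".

  step 3 ⇒ step 4: AACAACAACAACCABBBAACCABBBAACAACAACBBBBCABCABBBAACAACAACBBBBCABAACAACAACAACCABBBAAC ⇒ BB·BB·CAB·BB·BB·CAB·BB·BB·CAB·BB·BB·CAB·CAB·BB·AAC·AAC·AAC·BB·BB·CAB·CAB·BB·AAC·AAC·AAC·BB·BB·CAB·BB·BB·CAB·BB·BB·CAB·AAC·AAC·AAC·AAC·CAB·BB·AAC·CAB·BB·AAC·AAC·AAC·BB·BB·CAB·BB·BB·CAB·BB·BB·CAB·AAC·AAC·AAC·AAC·CAB·BB·AAC·BB·BB·CAB·BB·BB·CAB·BB·BB·CAB·BB·BB·CAB·CAB·BB·AAC·AAC·AAC·BB·BB·CAB
    A ↦ BB
    B ↦ AAC
    C ↦ CAB

A->BB, B->AAC, C->CAB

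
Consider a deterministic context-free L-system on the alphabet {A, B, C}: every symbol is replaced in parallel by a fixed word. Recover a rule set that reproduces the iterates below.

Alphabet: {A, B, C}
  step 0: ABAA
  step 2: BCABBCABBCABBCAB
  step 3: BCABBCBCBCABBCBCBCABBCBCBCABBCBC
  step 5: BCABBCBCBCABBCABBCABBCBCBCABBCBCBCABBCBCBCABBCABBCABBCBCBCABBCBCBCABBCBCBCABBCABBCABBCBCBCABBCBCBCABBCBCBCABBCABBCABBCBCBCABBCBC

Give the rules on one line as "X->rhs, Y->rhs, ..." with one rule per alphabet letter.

A->BC, B->BC, C->AB

  step 2 ⇒ step 3: BCABBCABBCABBCAB ⇒ BC·AB·BC·BC·BC·AB·BC·BC·BC·AB·BC·BC·BC·AB·BC·BC
    A ↦ BC
    B ↦ BC
    C ↦ AB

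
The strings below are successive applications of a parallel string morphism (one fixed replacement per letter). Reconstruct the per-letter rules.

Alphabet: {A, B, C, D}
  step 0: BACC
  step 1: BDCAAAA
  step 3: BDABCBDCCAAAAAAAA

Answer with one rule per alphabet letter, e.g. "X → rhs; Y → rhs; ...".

A->C, B->BD, C->AA, D->AB

  step 0 ⇒ step 1: BACC ⇒ BD·C·AA·AA
    A ↦ C
    B ↦ BD
    C ↦ AA
    D ↦ AB  (constrained at step 1)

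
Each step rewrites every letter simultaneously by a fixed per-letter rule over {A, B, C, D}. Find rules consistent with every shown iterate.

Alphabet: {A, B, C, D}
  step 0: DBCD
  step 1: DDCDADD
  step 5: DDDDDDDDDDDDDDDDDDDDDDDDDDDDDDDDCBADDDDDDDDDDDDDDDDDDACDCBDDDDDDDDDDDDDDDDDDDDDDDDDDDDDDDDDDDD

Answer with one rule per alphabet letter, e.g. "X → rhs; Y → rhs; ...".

  step 0 ⇒ step 1: DBCD ⇒ DD·CD·A·DD
    B ↦ CD
    C ↦ A
    D ↦ DD
    A ↦ CB  (constrained at step 1)

A->CB, B->CD, C->A, D->DD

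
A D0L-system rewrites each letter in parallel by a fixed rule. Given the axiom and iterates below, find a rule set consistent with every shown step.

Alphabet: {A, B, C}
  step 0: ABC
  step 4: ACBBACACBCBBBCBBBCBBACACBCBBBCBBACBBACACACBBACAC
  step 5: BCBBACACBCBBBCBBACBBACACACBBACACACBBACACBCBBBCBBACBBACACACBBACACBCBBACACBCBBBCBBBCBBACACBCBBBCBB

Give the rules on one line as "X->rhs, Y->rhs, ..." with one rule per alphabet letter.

  step 4 ⇒ step 5: ACBBACACBCBBBCBBBCBBACACBCBBBCBBACBBACACACBBACAC ⇒ BC·BB·AC·AC·BC·BB·BC·BB·AC·BB·AC·AC·AC·BB·AC·AC·AC·BB·AC·AC·BC·BB·BC·BB·AC·BB·AC·AC·AC·BB·AC·AC·BC·BB·AC·AC·BC·BB·BC·BB·BC·BB·AC·AC·BC·BB·BC·BB
    A ↦ BC
    B ↦ AC
    C ↦ BB

A->BC, B->AC, C->BB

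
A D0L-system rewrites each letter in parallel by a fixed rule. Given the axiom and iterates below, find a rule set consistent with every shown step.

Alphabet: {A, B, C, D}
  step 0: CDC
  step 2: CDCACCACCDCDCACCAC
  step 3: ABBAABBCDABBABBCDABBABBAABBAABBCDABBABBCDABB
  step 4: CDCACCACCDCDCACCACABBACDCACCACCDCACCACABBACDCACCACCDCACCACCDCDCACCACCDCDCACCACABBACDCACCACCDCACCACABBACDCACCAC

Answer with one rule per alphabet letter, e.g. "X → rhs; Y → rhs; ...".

A->CD, B->CAC, C->ABB, D->A

  step 3 ⇒ step 4: ABBAABBCDABBABBCDABBABBAABBAABBCDABBABBCDABB ⇒ CD·CAC·CAC·CD·CD·CAC·CAC·ABB·A·CD·CAC·CAC·CD·CAC·CAC·ABB·A·CD·CAC·CAC·CD·CAC·CAC·CD·CD·CAC·CAC·CD·CD·CAC·CAC·ABB·A·CD·CAC·CAC·CD·CAC·CAC·ABB·A·CD·CAC·CAC
    A ↦ CD
    B ↦ CAC
    C ↦ ABB
    D ↦ A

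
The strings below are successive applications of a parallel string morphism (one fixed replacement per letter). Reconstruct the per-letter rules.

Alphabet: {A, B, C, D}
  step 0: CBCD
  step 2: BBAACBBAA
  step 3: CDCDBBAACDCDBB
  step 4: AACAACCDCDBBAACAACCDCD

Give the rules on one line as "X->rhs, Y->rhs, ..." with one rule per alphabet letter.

A->B, B->CD, C->AA, D->C

  step 3 ⇒ step 4: CDCDBBAACDCDBB ⇒ AA·C·AA·C·CD·CD·B·B·AA·C·AA·C·CD·CD
    A ↦ B
    B ↦ CD
    C ↦ AA
    D ↦ C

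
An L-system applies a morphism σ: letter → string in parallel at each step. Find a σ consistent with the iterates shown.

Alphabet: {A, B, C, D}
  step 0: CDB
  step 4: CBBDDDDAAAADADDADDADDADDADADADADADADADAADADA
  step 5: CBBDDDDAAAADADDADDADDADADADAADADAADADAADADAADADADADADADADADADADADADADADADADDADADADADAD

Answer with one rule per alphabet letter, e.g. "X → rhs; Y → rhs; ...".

A->DAD, B->DD, C->CBB, D->A

  step 4 ⇒ step 5: CBBDDDDAAAADADDADDADDADDADADADADADADADAADADA ⇒ CBB·DD·DD·A·A·A·A·DAD·DAD·DAD·DAD·A·DAD·A·A·DAD·A·A·DAD·A·A·DAD·A·A·DAD·A·DAD·A·DAD·A·DAD·A·DAD·A·DAD·A·DAD·A·DAD·DAD·A·DAD·A·DAD
    A ↦ DAD
    B ↦ DD
    C ↦ CBB
    D ↦ A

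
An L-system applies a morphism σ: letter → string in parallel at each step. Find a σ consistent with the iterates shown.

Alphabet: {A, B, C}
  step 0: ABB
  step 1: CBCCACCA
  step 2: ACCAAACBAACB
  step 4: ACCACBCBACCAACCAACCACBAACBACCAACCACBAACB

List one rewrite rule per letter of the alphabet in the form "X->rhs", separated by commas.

  step 1 ⇒ step 2: CBCCACCA ⇒ A·CCA·A·A·CB·A·A·CB
    A ↦ CB
    B ↦ CCA
    C ↦ A

A->CB, B->CCA, C->A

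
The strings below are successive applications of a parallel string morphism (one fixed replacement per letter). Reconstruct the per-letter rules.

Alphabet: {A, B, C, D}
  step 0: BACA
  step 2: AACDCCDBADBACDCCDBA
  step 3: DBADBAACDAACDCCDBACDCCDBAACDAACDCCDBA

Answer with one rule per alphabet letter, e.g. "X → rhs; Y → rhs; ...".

  step 2 ⇒ step 3: AACDCCDBADBACDCCDBA ⇒ DBA·DBA·A·CD·A·A·CD·CC·DBA·CD·CC·DBA·A·CD·A·A·CD·CC·DBA
    A ↦ DBA
    B ↦ CC
    C ↦ A
    D ↦ CD

A->DBA, B->CC, C->A, D->CD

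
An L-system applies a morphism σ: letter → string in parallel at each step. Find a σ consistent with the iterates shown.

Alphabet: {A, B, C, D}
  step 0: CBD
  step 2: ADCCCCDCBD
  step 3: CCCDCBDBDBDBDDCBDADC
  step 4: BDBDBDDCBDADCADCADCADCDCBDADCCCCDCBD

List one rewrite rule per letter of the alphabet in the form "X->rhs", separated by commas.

  step 3 ⇒ step 4: CCCDCBDBDBDBDDCBDADC ⇒ BD·BD·BD·DC·BD·A·DC·A·DC·A·DC·A·DC·DC·BD·A·DC·CCC·DC·BD
    A ↦ CCC
    B ↦ A
    C ↦ BD
    D ↦ DC

A->CCC, B->A, C->BD, D->DC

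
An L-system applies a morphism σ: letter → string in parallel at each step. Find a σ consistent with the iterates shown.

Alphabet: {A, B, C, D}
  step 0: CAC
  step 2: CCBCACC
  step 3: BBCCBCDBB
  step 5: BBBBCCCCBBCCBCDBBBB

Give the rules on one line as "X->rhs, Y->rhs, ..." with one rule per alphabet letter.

  step 2 ⇒ step 3: CCBCACC ⇒ B·B·CC·B·CD·B·B
    A ↦ CD
    B ↦ CC
    C ↦ B
    D ↦ CA  (constrained at step 3)

A->CD, B->CC, C->B, D->CA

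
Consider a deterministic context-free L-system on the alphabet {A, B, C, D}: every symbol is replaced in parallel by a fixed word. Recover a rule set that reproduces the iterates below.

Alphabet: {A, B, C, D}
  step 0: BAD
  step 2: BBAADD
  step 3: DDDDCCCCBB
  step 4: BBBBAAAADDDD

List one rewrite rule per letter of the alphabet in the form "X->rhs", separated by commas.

A->CC, B->DD, C->A, D->B

  step 3 ⇒ step 4: DDDDCCCCBB ⇒ B·B·B·B·A·A·A·A·DD·DD
    B ↦ DD
    C ↦ A
    D ↦ B
  step 2 ⇒ step 3: BBAADD ⇒ DD·DD·CC·CC·B·B
    A ↦ CC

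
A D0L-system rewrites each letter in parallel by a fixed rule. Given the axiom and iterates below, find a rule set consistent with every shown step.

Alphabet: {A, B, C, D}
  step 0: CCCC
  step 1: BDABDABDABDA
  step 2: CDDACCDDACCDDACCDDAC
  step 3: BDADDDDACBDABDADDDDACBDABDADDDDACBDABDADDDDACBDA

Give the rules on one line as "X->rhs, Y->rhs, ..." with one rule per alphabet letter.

A->AC, B->C, C->BDA, D->DD

  step 2 ⇒ step 3: CDDACCDDACCDDACCDDAC ⇒ BDA·DD·DD·AC·BDA·BDA·DD·DD·AC·BDA·BDA·DD·DD·AC·BDA·BDA·DD·DD·AC·BDA
    A ↦ AC
    C ↦ BDA
    D ↦ DD
  step 1 ⇒ step 2: BDABDABDABDA ⇒ C·DD·AC·C·DD·AC·C·DD·AC·C·DD·AC
    B ↦ C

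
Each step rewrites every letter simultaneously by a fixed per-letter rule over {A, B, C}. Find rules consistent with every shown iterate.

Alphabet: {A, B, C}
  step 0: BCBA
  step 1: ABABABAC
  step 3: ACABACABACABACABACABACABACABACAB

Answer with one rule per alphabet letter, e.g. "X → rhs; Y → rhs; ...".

  step 0 ⇒ step 1: BCBA ⇒ AB·AB·AB·AC
    A ↦ AC
    B ↦ AB
    C ↦ AB

A->AC, B->AB, C->AB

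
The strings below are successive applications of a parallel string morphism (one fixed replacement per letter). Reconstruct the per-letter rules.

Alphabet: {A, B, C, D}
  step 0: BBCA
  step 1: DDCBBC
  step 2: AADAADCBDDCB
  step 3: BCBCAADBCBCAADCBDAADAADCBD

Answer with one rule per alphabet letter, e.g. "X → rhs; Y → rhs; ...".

A->BC, B->D, C->CB, D->AAD

  step 2 ⇒ step 3: AADAADCBDDCB ⇒ BC·BC·AAD·BC·BC·AAD·CB·D·AAD·AAD·CB·D
    A ↦ BC
    B ↦ D
    C ↦ CB
    D ↦ AAD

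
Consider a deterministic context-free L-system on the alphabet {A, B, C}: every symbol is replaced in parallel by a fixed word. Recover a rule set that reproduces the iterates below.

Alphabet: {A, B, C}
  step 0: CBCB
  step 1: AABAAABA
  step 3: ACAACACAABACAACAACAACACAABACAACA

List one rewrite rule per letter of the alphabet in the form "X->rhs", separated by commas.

  step 0 ⇒ step 1: CBCB ⇒ A·ABA·A·ABA
    B ↦ ABA
    C ↦ A
    A ↦ CA  (constrained at step 1)

A->CA, B->ABA, C->A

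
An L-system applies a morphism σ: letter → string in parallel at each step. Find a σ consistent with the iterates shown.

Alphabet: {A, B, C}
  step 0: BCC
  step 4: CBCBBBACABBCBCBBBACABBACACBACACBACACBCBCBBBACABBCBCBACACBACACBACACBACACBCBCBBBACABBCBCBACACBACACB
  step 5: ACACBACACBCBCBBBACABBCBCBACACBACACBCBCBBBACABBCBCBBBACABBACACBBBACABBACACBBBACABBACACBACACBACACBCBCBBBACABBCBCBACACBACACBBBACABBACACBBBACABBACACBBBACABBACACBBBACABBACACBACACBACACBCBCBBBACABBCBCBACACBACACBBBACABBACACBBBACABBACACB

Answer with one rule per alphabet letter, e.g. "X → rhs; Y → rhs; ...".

  step 4 ⇒ step 5: CBCBBBACABBCBCBBBACABBACACBACACBACACBCBCBBBACABBCBCBACACBACACBACACBACACBCBCBBBACABBCBCBACACBACACB ⇒ ACA·CB·ACA·CB·CB·CB·BB·ACA·BB·CB·CB·ACA·CB·ACA·CB·CB·CB·BB·ACA·BB·CB·CB·BB·ACA·BB·ACA·CB·BB·ACA·BB·ACA·CB·BB·ACA·BB·ACA·CB·ACA·CB·ACA·CB·CB·CB·BB·ACA·BB·CB·CB·ACA·CB·ACA·CB·BB·ACA·BB·ACA·CB·BB·ACA·BB·ACA·CB·BB·ACA·BB·ACA·CB·BB·ACA·BB·ACA·CB·ACA·CB·ACA·CB·CB·CB·BB·ACA·BB·CB·CB·ACA·CB·ACA·CB·BB·ACA·BB·ACA·CB·BB·ACA·BB·ACA·CB
    A ↦ BB
    B ↦ CB
    C ↦ ACA

A->BB, B->CB, C->ACA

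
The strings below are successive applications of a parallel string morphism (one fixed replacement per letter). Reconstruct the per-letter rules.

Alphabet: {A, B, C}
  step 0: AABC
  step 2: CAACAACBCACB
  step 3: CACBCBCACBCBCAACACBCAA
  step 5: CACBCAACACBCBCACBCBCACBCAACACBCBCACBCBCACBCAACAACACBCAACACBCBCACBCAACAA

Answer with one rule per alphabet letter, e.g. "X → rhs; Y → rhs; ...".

  step 2 ⇒ step 3: CAACAACBCACB ⇒ CA·CB·CB·CA·CB·CB·CA·A·CA·CB·CA·A
    A ↦ CB
    B ↦ A
    C ↦ CA

A->CB, B->A, C->CA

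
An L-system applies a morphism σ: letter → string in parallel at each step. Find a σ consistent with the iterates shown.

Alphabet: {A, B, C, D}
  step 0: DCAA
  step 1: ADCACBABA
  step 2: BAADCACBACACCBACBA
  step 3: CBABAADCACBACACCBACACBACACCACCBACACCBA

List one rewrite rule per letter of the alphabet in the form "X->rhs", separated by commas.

  step 2 ⇒ step 3: BAADCACBACACCBACBA ⇒ C·BA·BA·AD·CAC·BA·CAC·C·BA·CAC·BA·CAC·CAC·C·BA·CAC·C·BA
    A ↦ BA
    B ↦ C
    C ↦ CAC
    D ↦ AD

A->BA, B->C, C->CAC, D->AD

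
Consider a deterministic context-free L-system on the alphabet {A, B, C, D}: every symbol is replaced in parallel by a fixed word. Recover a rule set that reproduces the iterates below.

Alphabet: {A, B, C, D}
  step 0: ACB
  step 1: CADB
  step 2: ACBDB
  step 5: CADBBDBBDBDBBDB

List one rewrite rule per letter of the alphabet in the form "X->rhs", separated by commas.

  step 1 ⇒ step 2: CADB ⇒ A·C·B·DB
    A ↦ C
    B ↦ DB
    C ↦ A
    D ↦ B

A->C, B->DB, C->A, D->B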